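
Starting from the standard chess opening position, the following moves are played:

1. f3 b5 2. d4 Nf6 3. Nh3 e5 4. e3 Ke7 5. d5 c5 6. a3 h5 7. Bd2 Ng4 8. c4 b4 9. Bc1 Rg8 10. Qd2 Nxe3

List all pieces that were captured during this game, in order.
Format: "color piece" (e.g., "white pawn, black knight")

Tracking captures:
  Nxe3: captured white pawn

white pawn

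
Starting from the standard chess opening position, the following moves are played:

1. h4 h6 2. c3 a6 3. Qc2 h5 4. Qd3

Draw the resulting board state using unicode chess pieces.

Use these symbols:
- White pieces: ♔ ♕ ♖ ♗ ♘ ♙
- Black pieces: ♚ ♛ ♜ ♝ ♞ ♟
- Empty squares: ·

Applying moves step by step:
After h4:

♜ ♞ ♝ ♛ ♚ ♝ ♞ ♜
♟ ♟ ♟ ♟ ♟ ♟ ♟ ♟
· · · · · · · ·
· · · · · · · ·
· · · · · · · ♙
· · · · · · · ·
♙ ♙ ♙ ♙ ♙ ♙ ♙ ·
♖ ♘ ♗ ♕ ♔ ♗ ♘ ♖


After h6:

♜ ♞ ♝ ♛ ♚ ♝ ♞ ♜
♟ ♟ ♟ ♟ ♟ ♟ ♟ ·
· · · · · · · ♟
· · · · · · · ·
· · · · · · · ♙
· · · · · · · ·
♙ ♙ ♙ ♙ ♙ ♙ ♙ ·
♖ ♘ ♗ ♕ ♔ ♗ ♘ ♖


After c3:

♜ ♞ ♝ ♛ ♚ ♝ ♞ ♜
♟ ♟ ♟ ♟ ♟ ♟ ♟ ·
· · · · · · · ♟
· · · · · · · ·
· · · · · · · ♙
· · ♙ · · · · ·
♙ ♙ · ♙ ♙ ♙ ♙ ·
♖ ♘ ♗ ♕ ♔ ♗ ♘ ♖


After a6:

♜ ♞ ♝ ♛ ♚ ♝ ♞ ♜
· ♟ ♟ ♟ ♟ ♟ ♟ ·
♟ · · · · · · ♟
· · · · · · · ·
· · · · · · · ♙
· · ♙ · · · · ·
♙ ♙ · ♙ ♙ ♙ ♙ ·
♖ ♘ ♗ ♕ ♔ ♗ ♘ ♖


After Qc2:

♜ ♞ ♝ ♛ ♚ ♝ ♞ ♜
· ♟ ♟ ♟ ♟ ♟ ♟ ·
♟ · · · · · · ♟
· · · · · · · ·
· · · · · · · ♙
· · ♙ · · · · ·
♙ ♙ ♕ ♙ ♙ ♙ ♙ ·
♖ ♘ ♗ · ♔ ♗ ♘ ♖


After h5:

♜ ♞ ♝ ♛ ♚ ♝ ♞ ♜
· ♟ ♟ ♟ ♟ ♟ ♟ ·
♟ · · · · · · ·
· · · · · · · ♟
· · · · · · · ♙
· · ♙ · · · · ·
♙ ♙ ♕ ♙ ♙ ♙ ♙ ·
♖ ♘ ♗ · ♔ ♗ ♘ ♖


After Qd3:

♜ ♞ ♝ ♛ ♚ ♝ ♞ ♜
· ♟ ♟ ♟ ♟ ♟ ♟ ·
♟ · · · · · · ·
· · · · · · · ♟
· · · · · · · ♙
· · ♙ ♕ · · · ·
♙ ♙ · ♙ ♙ ♙ ♙ ·
♖ ♘ ♗ · ♔ ♗ ♘ ♖



  a b c d e f g h
  ─────────────────
8│♜ ♞ ♝ ♛ ♚ ♝ ♞ ♜│8
7│· ♟ ♟ ♟ ♟ ♟ ♟ ·│7
6│♟ · · · · · · ·│6
5│· · · · · · · ♟│5
4│· · · · · · · ♙│4
3│· · ♙ ♕ · · · ·│3
2│♙ ♙ · ♙ ♙ ♙ ♙ ·│2
1│♖ ♘ ♗ · ♔ ♗ ♘ ♖│1
  ─────────────────
  a b c d e f g h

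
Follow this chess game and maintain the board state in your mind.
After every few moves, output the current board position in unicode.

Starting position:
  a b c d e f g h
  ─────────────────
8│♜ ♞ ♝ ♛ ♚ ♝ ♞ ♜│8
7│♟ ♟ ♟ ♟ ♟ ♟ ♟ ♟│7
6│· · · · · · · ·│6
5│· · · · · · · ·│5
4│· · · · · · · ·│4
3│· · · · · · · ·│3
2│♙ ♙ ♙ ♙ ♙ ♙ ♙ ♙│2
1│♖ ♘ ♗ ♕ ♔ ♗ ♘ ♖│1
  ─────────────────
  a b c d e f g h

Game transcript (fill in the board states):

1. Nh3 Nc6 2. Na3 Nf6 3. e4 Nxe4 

  a b c d e f g h
  ─────────────────
8│♜ · ♝ ♛ ♚ ♝ · ♜│8
7│♟ ♟ ♟ ♟ ♟ ♟ ♟ ♟│7
6│· · ♞ · · · · ·│6
5│· · · · · · · ·│5
4│· · · · ♞ · · ·│4
3│♘ · · · · · · ♘│3
2│♙ ♙ ♙ ♙ · ♙ ♙ ♙│2
1│♖ · ♗ ♕ ♔ ♗ · ♖│1
  ─────────────────
  a b c d e f g h

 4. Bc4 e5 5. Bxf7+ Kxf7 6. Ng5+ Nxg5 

  a b c d e f g h
  ─────────────────
8│♜ · ♝ ♛ · ♝ · ♜│8
7│♟ ♟ ♟ ♟ · ♚ ♟ ♟│7
6│· · ♞ · · · · ·│6
5│· · · · ♟ · ♞ ·│5
4│· · · · · · · ·│4
3│♘ · · · · · · ·│3
2│♙ ♙ ♙ ♙ · ♙ ♙ ♙│2
1│♖ · ♗ ♕ ♔ · · ♖│1
  ─────────────────
  a b c d e f g h

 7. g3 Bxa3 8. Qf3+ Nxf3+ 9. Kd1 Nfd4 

  a b c d e f g h
  ─────────────────
8│♜ · ♝ ♛ · · · ♜│8
7│♟ ♟ ♟ ♟ · ♚ ♟ ♟│7
6│· · ♞ · · · · ·│6
5│· · · · ♟ · · ·│5
4│· · · ♞ · · · ·│4
3│♝ · · · · · ♙ ·│3
2│♙ ♙ ♙ ♙ · ♙ · ♙│2
1│♖ · ♗ ♔ · · · ♖│1
  ─────────────────
  a b c d e f g h

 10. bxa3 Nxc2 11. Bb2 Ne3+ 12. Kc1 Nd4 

  a b c d e f g h
  ─────────────────
8│♜ · ♝ ♛ · · · ♜│8
7│♟ ♟ ♟ ♟ · ♚ ♟ ♟│7
6│· · · · · · · ·│6
5│· · · · ♟ · · ·│5
4│· · · ♞ · · · ·│4
3│♙ · · · ♞ · ♙ ·│3
2│♙ ♗ · ♙ · ♙ · ♙│2
1│♖ · ♔ · · · · ♖│1
  ─────────────────
  a b c d e f g h

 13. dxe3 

  a b c d e f g h
  ─────────────────
8│♜ · ♝ ♛ · · · ♜│8
7│♟ ♟ ♟ ♟ · ♚ ♟ ♟│7
6│· · · · · · · ·│6
5│· · · · ♟ · · ·│5
4│· · · ♞ · · · ·│4
3│♙ · · · ♙ · ♙ ·│3
2│♙ ♗ · · · ♙ · ♙│2
1│♖ · ♔ · · · · ♖│1
  ─────────────────
  a b c d e f g h


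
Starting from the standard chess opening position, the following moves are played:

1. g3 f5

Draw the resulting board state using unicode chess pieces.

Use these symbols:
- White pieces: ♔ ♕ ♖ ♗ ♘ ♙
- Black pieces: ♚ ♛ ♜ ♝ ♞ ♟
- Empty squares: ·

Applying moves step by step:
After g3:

♜ ♞ ♝ ♛ ♚ ♝ ♞ ♜
♟ ♟ ♟ ♟ ♟ ♟ ♟ ♟
· · · · · · · ·
· · · · · · · ·
· · · · · · · ·
· · · · · · ♙ ·
♙ ♙ ♙ ♙ ♙ ♙ · ♙
♖ ♘ ♗ ♕ ♔ ♗ ♘ ♖


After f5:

♜ ♞ ♝ ♛ ♚ ♝ ♞ ♜
♟ ♟ ♟ ♟ ♟ · ♟ ♟
· · · · · · · ·
· · · · · ♟ · ·
· · · · · · · ·
· · · · · · ♙ ·
♙ ♙ ♙ ♙ ♙ ♙ · ♙
♖ ♘ ♗ ♕ ♔ ♗ ♘ ♖



  a b c d e f g h
  ─────────────────
8│♜ ♞ ♝ ♛ ♚ ♝ ♞ ♜│8
7│♟ ♟ ♟ ♟ ♟ · ♟ ♟│7
6│· · · · · · · ·│6
5│· · · · · ♟ · ·│5
4│· · · · · · · ·│4
3│· · · · · · ♙ ·│3
2│♙ ♙ ♙ ♙ ♙ ♙ · ♙│2
1│♖ ♘ ♗ ♕ ♔ ♗ ♘ ♖│1
  ─────────────────
  a b c d e f g h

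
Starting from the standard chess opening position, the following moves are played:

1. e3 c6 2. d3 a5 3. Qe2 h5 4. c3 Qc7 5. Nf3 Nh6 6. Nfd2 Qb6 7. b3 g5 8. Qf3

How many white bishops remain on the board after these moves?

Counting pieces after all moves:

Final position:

  a b c d e f g h
  ─────────────────
8│♜ ♞ ♝ · ♚ ♝ · ♜│8
7│· ♟ · ♟ ♟ ♟ · ·│7
6│· ♛ ♟ · · · · ♞│6
5│♟ · · · · · ♟ ♟│5
4│· · · · · · · ·│4
3│· ♙ ♙ ♙ ♙ ♕ · ·│3
2│♙ · · ♘ · ♙ ♙ ♙│2
1│♖ ♘ ♗ · ♔ ♗ · ♖│1
  ─────────────────
  a b c d e f g h


2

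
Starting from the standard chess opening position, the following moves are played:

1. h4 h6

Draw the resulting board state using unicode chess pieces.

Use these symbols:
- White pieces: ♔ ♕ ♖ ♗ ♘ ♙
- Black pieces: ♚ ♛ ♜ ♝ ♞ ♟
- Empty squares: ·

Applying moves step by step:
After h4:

♜ ♞ ♝ ♛ ♚ ♝ ♞ ♜
♟ ♟ ♟ ♟ ♟ ♟ ♟ ♟
· · · · · · · ·
· · · · · · · ·
· · · · · · · ♙
· · · · · · · ·
♙ ♙ ♙ ♙ ♙ ♙ ♙ ·
♖ ♘ ♗ ♕ ♔ ♗ ♘ ♖


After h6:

♜ ♞ ♝ ♛ ♚ ♝ ♞ ♜
♟ ♟ ♟ ♟ ♟ ♟ ♟ ·
· · · · · · · ♟
· · · · · · · ·
· · · · · · · ♙
· · · · · · · ·
♙ ♙ ♙ ♙ ♙ ♙ ♙ ·
♖ ♘ ♗ ♕ ♔ ♗ ♘ ♖



  a b c d e f g h
  ─────────────────
8│♜ ♞ ♝ ♛ ♚ ♝ ♞ ♜│8
7│♟ ♟ ♟ ♟ ♟ ♟ ♟ ·│7
6│· · · · · · · ♟│6
5│· · · · · · · ·│5
4│· · · · · · · ♙│4
3│· · · · · · · ·│3
2│♙ ♙ ♙ ♙ ♙ ♙ ♙ ·│2
1│♖ ♘ ♗ ♕ ♔ ♗ ♘ ♖│1
  ─────────────────
  a b c d e f g h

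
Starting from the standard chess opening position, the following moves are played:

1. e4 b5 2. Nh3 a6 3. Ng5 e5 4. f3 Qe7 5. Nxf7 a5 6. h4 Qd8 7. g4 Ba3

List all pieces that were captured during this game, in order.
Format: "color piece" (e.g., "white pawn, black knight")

Tracking captures:
  Nxf7: captured black pawn

black pawn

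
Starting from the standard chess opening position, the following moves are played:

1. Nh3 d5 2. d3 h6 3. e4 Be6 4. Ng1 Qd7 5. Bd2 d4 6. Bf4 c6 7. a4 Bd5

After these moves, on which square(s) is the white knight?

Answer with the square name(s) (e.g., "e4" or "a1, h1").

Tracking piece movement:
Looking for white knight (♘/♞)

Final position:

  a b c d e f g h
  ─────────────────
8│♜ ♞ · · ♚ ♝ ♞ ♜│8
7│♟ ♟ · ♛ ♟ ♟ ♟ ·│7
6│· · ♟ · · · · ♟│6
5│· · · ♝ · · · ·│5
4│♙ · · ♟ ♙ ♗ · ·│4
3│· · · ♙ · · · ·│3
2│· ♙ ♙ · · ♙ ♙ ♙│2
1│♖ ♘ · ♕ ♔ ♗ ♘ ♖│1
  ─────────────────
  a b c d e f g h


b1, g1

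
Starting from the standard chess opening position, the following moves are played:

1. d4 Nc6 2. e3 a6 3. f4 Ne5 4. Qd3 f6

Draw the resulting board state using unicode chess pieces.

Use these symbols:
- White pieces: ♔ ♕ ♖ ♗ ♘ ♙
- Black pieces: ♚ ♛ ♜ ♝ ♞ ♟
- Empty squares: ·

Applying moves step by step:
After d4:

♜ ♞ ♝ ♛ ♚ ♝ ♞ ♜
♟ ♟ ♟ ♟ ♟ ♟ ♟ ♟
· · · · · · · ·
· · · · · · · ·
· · · ♙ · · · ·
· · · · · · · ·
♙ ♙ ♙ · ♙ ♙ ♙ ♙
♖ ♘ ♗ ♕ ♔ ♗ ♘ ♖


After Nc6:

♜ · ♝ ♛ ♚ ♝ ♞ ♜
♟ ♟ ♟ ♟ ♟ ♟ ♟ ♟
· · ♞ · · · · ·
· · · · · · · ·
· · · ♙ · · · ·
· · · · · · · ·
♙ ♙ ♙ · ♙ ♙ ♙ ♙
♖ ♘ ♗ ♕ ♔ ♗ ♘ ♖


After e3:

♜ · ♝ ♛ ♚ ♝ ♞ ♜
♟ ♟ ♟ ♟ ♟ ♟ ♟ ♟
· · ♞ · · · · ·
· · · · · · · ·
· · · ♙ · · · ·
· · · · ♙ · · ·
♙ ♙ ♙ · · ♙ ♙ ♙
♖ ♘ ♗ ♕ ♔ ♗ ♘ ♖


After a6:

♜ · ♝ ♛ ♚ ♝ ♞ ♜
· ♟ ♟ ♟ ♟ ♟ ♟ ♟
♟ · ♞ · · · · ·
· · · · · · · ·
· · · ♙ · · · ·
· · · · ♙ · · ·
♙ ♙ ♙ · · ♙ ♙ ♙
♖ ♘ ♗ ♕ ♔ ♗ ♘ ♖


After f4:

♜ · ♝ ♛ ♚ ♝ ♞ ♜
· ♟ ♟ ♟ ♟ ♟ ♟ ♟
♟ · ♞ · · · · ·
· · · · · · · ·
· · · ♙ · ♙ · ·
· · · · ♙ · · ·
♙ ♙ ♙ · · · ♙ ♙
♖ ♘ ♗ ♕ ♔ ♗ ♘ ♖


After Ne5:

♜ · ♝ ♛ ♚ ♝ ♞ ♜
· ♟ ♟ ♟ ♟ ♟ ♟ ♟
♟ · · · · · · ·
· · · · ♞ · · ·
· · · ♙ · ♙ · ·
· · · · ♙ · · ·
♙ ♙ ♙ · · · ♙ ♙
♖ ♘ ♗ ♕ ♔ ♗ ♘ ♖


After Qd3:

♜ · ♝ ♛ ♚ ♝ ♞ ♜
· ♟ ♟ ♟ ♟ ♟ ♟ ♟
♟ · · · · · · ·
· · · · ♞ · · ·
· · · ♙ · ♙ · ·
· · · ♕ ♙ · · ·
♙ ♙ ♙ · · · ♙ ♙
♖ ♘ ♗ · ♔ ♗ ♘ ♖


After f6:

♜ · ♝ ♛ ♚ ♝ ♞ ♜
· ♟ ♟ ♟ ♟ · ♟ ♟
♟ · · · · ♟ · ·
· · · · ♞ · · ·
· · · ♙ · ♙ · ·
· · · ♕ ♙ · · ·
♙ ♙ ♙ · · · ♙ ♙
♖ ♘ ♗ · ♔ ♗ ♘ ♖



  a b c d e f g h
  ─────────────────
8│♜ · ♝ ♛ ♚ ♝ ♞ ♜│8
7│· ♟ ♟ ♟ ♟ · ♟ ♟│7
6│♟ · · · · ♟ · ·│6
5│· · · · ♞ · · ·│5
4│· · · ♙ · ♙ · ·│4
3│· · · ♕ ♙ · · ·│3
2│♙ ♙ ♙ · · · ♙ ♙│2
1│♖ ♘ ♗ · ♔ ♗ ♘ ♖│1
  ─────────────────
  a b c d e f g h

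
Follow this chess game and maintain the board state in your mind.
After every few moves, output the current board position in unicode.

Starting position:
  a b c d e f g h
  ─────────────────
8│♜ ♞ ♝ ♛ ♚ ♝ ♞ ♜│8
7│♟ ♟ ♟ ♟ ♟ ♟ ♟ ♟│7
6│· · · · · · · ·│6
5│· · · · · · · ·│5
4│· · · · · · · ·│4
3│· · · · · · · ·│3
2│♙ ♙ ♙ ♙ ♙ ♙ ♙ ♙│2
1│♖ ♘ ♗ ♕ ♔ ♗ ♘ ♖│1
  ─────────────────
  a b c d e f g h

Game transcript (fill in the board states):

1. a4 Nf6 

  a b c d e f g h
  ─────────────────
8│♜ ♞ ♝ ♛ ♚ ♝ · ♜│8
7│♟ ♟ ♟ ♟ ♟ ♟ ♟ ♟│7
6│· · · · · ♞ · ·│6
5│· · · · · · · ·│5
4│♙ · · · · · · ·│4
3│· · · · · · · ·│3
2│· ♙ ♙ ♙ ♙ ♙ ♙ ♙│2
1│♖ ♘ ♗ ♕ ♔ ♗ ♘ ♖│1
  ─────────────────
  a b c d e f g h

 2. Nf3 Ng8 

  a b c d e f g h
  ─────────────────
8│♜ ♞ ♝ ♛ ♚ ♝ ♞ ♜│8
7│♟ ♟ ♟ ♟ ♟ ♟ ♟ ♟│7
6│· · · · · · · ·│6
5│· · · · · · · ·│5
4│♙ · · · · · · ·│4
3│· · · · · ♘ · ·│3
2│· ♙ ♙ ♙ ♙ ♙ ♙ ♙│2
1│♖ ♘ ♗ ♕ ♔ ♗ · ♖│1
  ─────────────────
  a b c d e f g h

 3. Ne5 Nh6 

  a b c d e f g h
  ─────────────────
8│♜ ♞ ♝ ♛ ♚ ♝ · ♜│8
7│♟ ♟ ♟ ♟ ♟ ♟ ♟ ♟│7
6│· · · · · · · ♞│6
5│· · · · ♘ · · ·│5
4│♙ · · · · · · ·│4
3│· · · · · · · ·│3
2│· ♙ ♙ ♙ ♙ ♙ ♙ ♙│2
1│♖ ♘ ♗ ♕ ♔ ♗ · ♖│1
  ─────────────────
  a b c d e f g h



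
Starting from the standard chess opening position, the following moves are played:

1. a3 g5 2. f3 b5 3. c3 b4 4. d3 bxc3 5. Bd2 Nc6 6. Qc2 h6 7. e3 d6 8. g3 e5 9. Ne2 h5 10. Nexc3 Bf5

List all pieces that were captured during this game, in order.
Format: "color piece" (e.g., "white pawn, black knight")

Tracking captures:
  bxc3: captured white pawn
  Nexc3: captured black pawn

white pawn, black pawn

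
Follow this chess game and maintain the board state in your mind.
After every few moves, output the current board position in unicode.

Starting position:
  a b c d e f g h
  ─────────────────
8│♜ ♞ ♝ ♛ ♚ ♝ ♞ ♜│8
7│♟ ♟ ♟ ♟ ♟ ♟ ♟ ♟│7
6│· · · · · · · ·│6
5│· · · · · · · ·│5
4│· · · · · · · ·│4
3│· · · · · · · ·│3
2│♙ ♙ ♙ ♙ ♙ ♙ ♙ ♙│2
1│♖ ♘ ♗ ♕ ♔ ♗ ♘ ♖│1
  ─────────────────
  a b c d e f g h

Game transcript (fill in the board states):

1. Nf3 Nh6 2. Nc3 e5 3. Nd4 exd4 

  a b c d e f g h
  ─────────────────
8│♜ ♞ ♝ ♛ ♚ ♝ · ♜│8
7│♟ ♟ ♟ ♟ · ♟ ♟ ♟│7
6│· · · · · · · ♞│6
5│· · · · · · · ·│5
4│· · · ♟ · · · ·│4
3│· · ♘ · · · · ·│3
2│♙ ♙ ♙ ♙ ♙ ♙ ♙ ♙│2
1│♖ · ♗ ♕ ♔ ♗ · ♖│1
  ─────────────────
  a b c d e f g h

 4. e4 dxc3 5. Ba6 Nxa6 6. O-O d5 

  a b c d e f g h
  ─────────────────
8│♜ · ♝ ♛ ♚ ♝ · ♜│8
7│♟ ♟ ♟ · · ♟ ♟ ♟│7
6│♞ · · · · · · ♞│6
5│· · · ♟ · · · ·│5
4│· · · · ♙ · · ·│4
3│· · ♟ · · · · ·│3
2│♙ ♙ ♙ ♙ · ♙ ♙ ♙│2
1│♖ · ♗ ♕ · ♖ ♔ ·│1
  ─────────────────
  a b c d e f g h

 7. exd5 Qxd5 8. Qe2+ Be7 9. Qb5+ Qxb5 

  a b c d e f g h
  ─────────────────
8│♜ · ♝ · ♚ · · ♜│8
7│♟ ♟ ♟ · ♝ ♟ ♟ ♟│7
6│♞ · · · · · · ♞│6
5│· ♛ · · · · · ·│5
4│· · · · · · · ·│4
3│· · ♟ · · · · ·│3
2│♙ ♙ ♙ ♙ · ♙ ♙ ♙│2
1│♖ · ♗ · · ♖ ♔ ·│1
  ─────────────────
  a b c d e f g h

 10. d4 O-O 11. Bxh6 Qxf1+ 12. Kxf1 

  a b c d e f g h
  ─────────────────
8│♜ · ♝ · · ♜ ♚ ·│8
7│♟ ♟ ♟ · ♝ ♟ ♟ ♟│7
6│♞ · · · · · · ♗│6
5│· · · · · · · ·│5
4│· · · ♙ · · · ·│4
3│· · ♟ · · · · ·│3
2│♙ ♙ ♙ · · ♙ ♙ ♙│2
1│♖ · · · · ♔ · ·│1
  ─────────────────
  a b c d e f g h


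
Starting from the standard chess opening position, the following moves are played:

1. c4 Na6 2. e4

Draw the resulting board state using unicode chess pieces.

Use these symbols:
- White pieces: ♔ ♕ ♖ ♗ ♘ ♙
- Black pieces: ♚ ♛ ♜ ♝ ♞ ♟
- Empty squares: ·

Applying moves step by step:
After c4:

♜ ♞ ♝ ♛ ♚ ♝ ♞ ♜
♟ ♟ ♟ ♟ ♟ ♟ ♟ ♟
· · · · · · · ·
· · · · · · · ·
· · ♙ · · · · ·
· · · · · · · ·
♙ ♙ · ♙ ♙ ♙ ♙ ♙
♖ ♘ ♗ ♕ ♔ ♗ ♘ ♖


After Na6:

♜ · ♝ ♛ ♚ ♝ ♞ ♜
♟ ♟ ♟ ♟ ♟ ♟ ♟ ♟
♞ · · · · · · ·
· · · · · · · ·
· · ♙ · · · · ·
· · · · · · · ·
♙ ♙ · ♙ ♙ ♙ ♙ ♙
♖ ♘ ♗ ♕ ♔ ♗ ♘ ♖


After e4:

♜ · ♝ ♛ ♚ ♝ ♞ ♜
♟ ♟ ♟ ♟ ♟ ♟ ♟ ♟
♞ · · · · · · ·
· · · · · · · ·
· · ♙ · ♙ · · ·
· · · · · · · ·
♙ ♙ · ♙ · ♙ ♙ ♙
♖ ♘ ♗ ♕ ♔ ♗ ♘ ♖



  a b c d e f g h
  ─────────────────
8│♜ · ♝ ♛ ♚ ♝ ♞ ♜│8
7│♟ ♟ ♟ ♟ ♟ ♟ ♟ ♟│7
6│♞ · · · · · · ·│6
5│· · · · · · · ·│5
4│· · ♙ · ♙ · · ·│4
3│· · · · · · · ·│3
2│♙ ♙ · ♙ · ♙ ♙ ♙│2
1│♖ ♘ ♗ ♕ ♔ ♗ ♘ ♖│1
  ─────────────────
  a b c d e f g h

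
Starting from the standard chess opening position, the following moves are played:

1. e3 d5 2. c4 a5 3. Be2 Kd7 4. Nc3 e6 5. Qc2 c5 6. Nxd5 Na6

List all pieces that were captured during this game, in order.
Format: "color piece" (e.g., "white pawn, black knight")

Tracking captures:
  Nxd5: captured black pawn

black pawn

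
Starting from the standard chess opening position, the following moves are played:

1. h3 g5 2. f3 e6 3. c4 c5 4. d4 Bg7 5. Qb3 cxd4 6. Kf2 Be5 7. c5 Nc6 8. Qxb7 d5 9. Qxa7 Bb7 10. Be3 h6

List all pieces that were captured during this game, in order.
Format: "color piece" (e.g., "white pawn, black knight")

Tracking captures:
  cxd4: captured white pawn
  Qxb7: captured black pawn
  Qxa7: captured black pawn

white pawn, black pawn, black pawn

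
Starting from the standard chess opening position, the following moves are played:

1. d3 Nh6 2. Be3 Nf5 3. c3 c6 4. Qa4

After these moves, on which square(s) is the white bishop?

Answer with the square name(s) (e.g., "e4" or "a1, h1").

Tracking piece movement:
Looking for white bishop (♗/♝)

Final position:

  a b c d e f g h
  ─────────────────
8│♜ ♞ ♝ ♛ ♚ ♝ · ♜│8
7│♟ ♟ · ♟ ♟ ♟ ♟ ♟│7
6│· · ♟ · · · · ·│6
5│· · · · · ♞ · ·│5
4│♕ · · · · · · ·│4
3│· · ♙ ♙ ♗ · · ·│3
2│♙ ♙ · · ♙ ♙ ♙ ♙│2
1│♖ ♘ · · ♔ ♗ ♘ ♖│1
  ─────────────────
  a b c d e f g h


e3, f1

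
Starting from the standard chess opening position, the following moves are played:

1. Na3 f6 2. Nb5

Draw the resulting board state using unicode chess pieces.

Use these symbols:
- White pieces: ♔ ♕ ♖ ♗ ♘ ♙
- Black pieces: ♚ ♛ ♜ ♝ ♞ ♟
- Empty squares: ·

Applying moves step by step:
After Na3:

♜ ♞ ♝ ♛ ♚ ♝ ♞ ♜
♟ ♟ ♟ ♟ ♟ ♟ ♟ ♟
· · · · · · · ·
· · · · · · · ·
· · · · · · · ·
♘ · · · · · · ·
♙ ♙ ♙ ♙ ♙ ♙ ♙ ♙
♖ · ♗ ♕ ♔ ♗ ♘ ♖


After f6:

♜ ♞ ♝ ♛ ♚ ♝ ♞ ♜
♟ ♟ ♟ ♟ ♟ · ♟ ♟
· · · · · ♟ · ·
· · · · · · · ·
· · · · · · · ·
♘ · · · · · · ·
♙ ♙ ♙ ♙ ♙ ♙ ♙ ♙
♖ · ♗ ♕ ♔ ♗ ♘ ♖


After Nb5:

♜ ♞ ♝ ♛ ♚ ♝ ♞ ♜
♟ ♟ ♟ ♟ ♟ · ♟ ♟
· · · · · ♟ · ·
· ♘ · · · · · ·
· · · · · · · ·
· · · · · · · ·
♙ ♙ ♙ ♙ ♙ ♙ ♙ ♙
♖ · ♗ ♕ ♔ ♗ ♘ ♖



  a b c d e f g h
  ─────────────────
8│♜ ♞ ♝ ♛ ♚ ♝ ♞ ♜│8
7│♟ ♟ ♟ ♟ ♟ · ♟ ♟│7
6│· · · · · ♟ · ·│6
5│· ♘ · · · · · ·│5
4│· · · · · · · ·│4
3│· · · · · · · ·│3
2│♙ ♙ ♙ ♙ ♙ ♙ ♙ ♙│2
1│♖ · ♗ ♕ ♔ ♗ ♘ ♖│1
  ─────────────────
  a b c d e f g h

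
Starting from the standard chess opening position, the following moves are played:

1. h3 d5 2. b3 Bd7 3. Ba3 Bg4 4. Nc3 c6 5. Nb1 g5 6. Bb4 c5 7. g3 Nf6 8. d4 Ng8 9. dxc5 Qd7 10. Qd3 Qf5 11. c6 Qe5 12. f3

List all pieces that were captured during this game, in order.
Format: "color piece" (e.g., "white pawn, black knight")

Tracking captures:
  dxc5: captured black pawn

black pawn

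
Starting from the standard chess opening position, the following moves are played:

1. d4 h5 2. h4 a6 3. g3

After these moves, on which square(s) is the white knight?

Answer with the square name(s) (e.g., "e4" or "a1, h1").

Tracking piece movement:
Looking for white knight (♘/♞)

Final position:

  a b c d e f g h
  ─────────────────
8│♜ ♞ ♝ ♛ ♚ ♝ ♞ ♜│8
7│· ♟ ♟ ♟ ♟ ♟ ♟ ·│7
6│♟ · · · · · · ·│6
5│· · · · · · · ♟│5
4│· · · ♙ · · · ♙│4
3│· · · · · · ♙ ·│3
2│♙ ♙ ♙ · ♙ ♙ · ·│2
1│♖ ♘ ♗ ♕ ♔ ♗ ♘ ♖│1
  ─────────────────
  a b c d e f g h


b1, g1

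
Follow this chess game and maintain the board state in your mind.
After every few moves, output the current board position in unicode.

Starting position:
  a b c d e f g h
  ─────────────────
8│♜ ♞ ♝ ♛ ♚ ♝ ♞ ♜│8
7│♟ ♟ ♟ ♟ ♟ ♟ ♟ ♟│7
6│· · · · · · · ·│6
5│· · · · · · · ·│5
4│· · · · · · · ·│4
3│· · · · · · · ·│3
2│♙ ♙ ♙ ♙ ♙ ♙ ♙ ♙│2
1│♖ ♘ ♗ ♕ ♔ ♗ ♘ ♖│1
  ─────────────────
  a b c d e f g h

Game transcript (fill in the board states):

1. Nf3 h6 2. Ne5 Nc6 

  a b c d e f g h
  ─────────────────
8│♜ · ♝ ♛ ♚ ♝ ♞ ♜│8
7│♟ ♟ ♟ ♟ ♟ ♟ ♟ ·│7
6│· · ♞ · · · · ♟│6
5│· · · · ♘ · · ·│5
4│· · · · · · · ·│4
3│· · · · · · · ·│3
2│♙ ♙ ♙ ♙ ♙ ♙ ♙ ♙│2
1│♖ ♘ ♗ ♕ ♔ ♗ · ♖│1
  ─────────────────
  a b c d e f g h

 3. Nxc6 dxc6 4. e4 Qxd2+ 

  a b c d e f g h
  ─────────────────
8│♜ · ♝ · ♚ ♝ ♞ ♜│8
7│♟ ♟ ♟ · ♟ ♟ ♟ ·│7
6│· · ♟ · · · · ♟│6
5│· · · · · · · ·│5
4│· · · · ♙ · · ·│4
3│· · · · · · · ·│3
2│♙ ♙ ♙ ♛ · ♙ ♙ ♙│2
1│♖ ♘ ♗ ♕ ♔ ♗ · ♖│1
  ─────────────────
  a b c d e f g h

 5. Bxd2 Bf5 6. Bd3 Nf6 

  a b c d e f g h
  ─────────────────
8│♜ · · · ♚ ♝ · ♜│8
7│♟ ♟ ♟ · ♟ ♟ ♟ ·│7
6│· · ♟ · · ♞ · ♟│6
5│· · · · · ♝ · ·│5
4│· · · · ♙ · · ·│4
3│· · · ♗ · · · ·│3
2│♙ ♙ ♙ ♗ · ♙ ♙ ♙│2
1│♖ ♘ · ♕ ♔ · · ♖│1
  ─────────────────
  a b c d e f g h

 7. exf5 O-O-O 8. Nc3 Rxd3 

  a b c d e f g h
  ─────────────────
8│· · ♚ · · ♝ · ♜│8
7│♟ ♟ ♟ · ♟ ♟ ♟ ·│7
6│· · ♟ · · ♞ · ♟│6
5│· · · · · ♙ · ·│5
4│· · · · · · · ·│4
3│· · ♘ ♜ · · · ·│3
2│♙ ♙ ♙ ♗ · ♙ ♙ ♙│2
1│♖ · · ♕ ♔ · · ♖│1
  ─────────────────
  a b c d e f g h

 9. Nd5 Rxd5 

  a b c d e f g h
  ─────────────────
8│· · ♚ · · ♝ · ♜│8
7│♟ ♟ ♟ · ♟ ♟ ♟ ·│7
6│· · ♟ · · ♞ · ♟│6
5│· · · ♜ · ♙ · ·│5
4│· · · · · · · ·│4
3│· · · · · · · ·│3
2│♙ ♙ ♙ ♗ · ♙ ♙ ♙│2
1│♖ · · ♕ ♔ · · ♖│1
  ─────────────────
  a b c d e f g h


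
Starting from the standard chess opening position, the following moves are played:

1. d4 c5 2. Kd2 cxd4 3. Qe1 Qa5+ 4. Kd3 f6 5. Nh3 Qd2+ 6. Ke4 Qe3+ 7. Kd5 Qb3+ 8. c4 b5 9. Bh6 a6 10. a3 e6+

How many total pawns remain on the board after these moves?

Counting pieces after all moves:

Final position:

  a b c d e f g h
  ─────────────────
8│♜ ♞ ♝ · ♚ ♝ ♞ ♜│8
7│· · · ♟ · · ♟ ♟│7
6│♟ · · · ♟ ♟ · ♗│6
5│· ♟ · ♔ · · · ·│5
4│· · ♙ ♟ · · · ·│4
3│♙ ♛ · · · · · ♘│3
2│· ♙ · · ♙ ♙ ♙ ♙│2
1│♖ ♘ · · ♕ ♗ · ♖│1
  ─────────────────
  a b c d e f g h


15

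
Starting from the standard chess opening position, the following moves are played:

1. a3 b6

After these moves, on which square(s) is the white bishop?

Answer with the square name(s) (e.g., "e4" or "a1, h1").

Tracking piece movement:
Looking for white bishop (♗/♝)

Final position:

  a b c d e f g h
  ─────────────────
8│♜ ♞ ♝ ♛ ♚ ♝ ♞ ♜│8
7│♟ · ♟ ♟ ♟ ♟ ♟ ♟│7
6│· ♟ · · · · · ·│6
5│· · · · · · · ·│5
4│· · · · · · · ·│4
3│♙ · · · · · · ·│3
2│· ♙ ♙ ♙ ♙ ♙ ♙ ♙│2
1│♖ ♘ ♗ ♕ ♔ ♗ ♘ ♖│1
  ─────────────────
  a b c d e f g h


c1, f1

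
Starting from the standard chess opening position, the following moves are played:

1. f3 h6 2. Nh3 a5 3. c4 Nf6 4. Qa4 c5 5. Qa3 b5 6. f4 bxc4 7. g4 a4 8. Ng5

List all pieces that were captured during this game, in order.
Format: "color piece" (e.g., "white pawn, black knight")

Tracking captures:
  bxc4: captured white pawn

white pawn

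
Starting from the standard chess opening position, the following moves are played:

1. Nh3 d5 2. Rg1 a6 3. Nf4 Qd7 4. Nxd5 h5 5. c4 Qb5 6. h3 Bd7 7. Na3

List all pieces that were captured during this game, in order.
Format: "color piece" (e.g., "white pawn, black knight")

Tracking captures:
  Nxd5: captured black pawn

black pawn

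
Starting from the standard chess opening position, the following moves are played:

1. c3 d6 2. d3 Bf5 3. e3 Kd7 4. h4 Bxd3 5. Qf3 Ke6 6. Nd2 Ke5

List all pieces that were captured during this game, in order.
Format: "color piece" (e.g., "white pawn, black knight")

Tracking captures:
  Bxd3: captured white pawn

white pawn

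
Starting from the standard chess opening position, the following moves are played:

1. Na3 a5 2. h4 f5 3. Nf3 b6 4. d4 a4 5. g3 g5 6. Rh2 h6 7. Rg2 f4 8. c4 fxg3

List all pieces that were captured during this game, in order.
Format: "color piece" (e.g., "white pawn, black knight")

Tracking captures:
  fxg3: captured white pawn

white pawn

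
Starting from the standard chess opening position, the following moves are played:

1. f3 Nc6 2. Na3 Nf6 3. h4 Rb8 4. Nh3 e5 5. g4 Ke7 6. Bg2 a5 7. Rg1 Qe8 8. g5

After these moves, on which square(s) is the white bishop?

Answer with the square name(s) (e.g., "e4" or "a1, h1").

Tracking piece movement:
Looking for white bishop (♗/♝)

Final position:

  a b c d e f g h
  ─────────────────
8│· ♜ ♝ · ♛ ♝ · ♜│8
7│· ♟ ♟ ♟ ♚ ♟ ♟ ♟│7
6│· · ♞ · · ♞ · ·│6
5│♟ · · · ♟ · ♙ ·│5
4│· · · · · · · ♙│4
3│♘ · · · · ♙ · ♘│3
2│♙ ♙ ♙ ♙ ♙ · ♗ ·│2
1│♖ · ♗ ♕ ♔ · ♖ ·│1
  ─────────────────
  a b c d e f g h


c1, g2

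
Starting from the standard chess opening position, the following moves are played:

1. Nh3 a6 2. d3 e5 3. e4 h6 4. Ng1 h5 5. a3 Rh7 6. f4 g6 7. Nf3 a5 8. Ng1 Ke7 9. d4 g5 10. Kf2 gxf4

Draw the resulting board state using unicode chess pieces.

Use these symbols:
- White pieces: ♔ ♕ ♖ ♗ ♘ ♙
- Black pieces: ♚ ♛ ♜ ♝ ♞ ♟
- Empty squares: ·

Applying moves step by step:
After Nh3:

♜ ♞ ♝ ♛ ♚ ♝ ♞ ♜
♟ ♟ ♟ ♟ ♟ ♟ ♟ ♟
· · · · · · · ·
· · · · · · · ·
· · · · · · · ·
· · · · · · · ♘
♙ ♙ ♙ ♙ ♙ ♙ ♙ ♙
♖ ♘ ♗ ♕ ♔ ♗ · ♖


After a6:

♜ ♞ ♝ ♛ ♚ ♝ ♞ ♜
· ♟ ♟ ♟ ♟ ♟ ♟ ♟
♟ · · · · · · ·
· · · · · · · ·
· · · · · · · ·
· · · · · · · ♘
♙ ♙ ♙ ♙ ♙ ♙ ♙ ♙
♖ ♘ ♗ ♕ ♔ ♗ · ♖


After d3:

♜ ♞ ♝ ♛ ♚ ♝ ♞ ♜
· ♟ ♟ ♟ ♟ ♟ ♟ ♟
♟ · · · · · · ·
· · · · · · · ·
· · · · · · · ·
· · · ♙ · · · ♘
♙ ♙ ♙ · ♙ ♙ ♙ ♙
♖ ♘ ♗ ♕ ♔ ♗ · ♖


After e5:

♜ ♞ ♝ ♛ ♚ ♝ ♞ ♜
· ♟ ♟ ♟ · ♟ ♟ ♟
♟ · · · · · · ·
· · · · ♟ · · ·
· · · · · · · ·
· · · ♙ · · · ♘
♙ ♙ ♙ · ♙ ♙ ♙ ♙
♖ ♘ ♗ ♕ ♔ ♗ · ♖


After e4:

♜ ♞ ♝ ♛ ♚ ♝ ♞ ♜
· ♟ ♟ ♟ · ♟ ♟ ♟
♟ · · · · · · ·
· · · · ♟ · · ·
· · · · ♙ · · ·
· · · ♙ · · · ♘
♙ ♙ ♙ · · ♙ ♙ ♙
♖ ♘ ♗ ♕ ♔ ♗ · ♖


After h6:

♜ ♞ ♝ ♛ ♚ ♝ ♞ ♜
· ♟ ♟ ♟ · ♟ ♟ ·
♟ · · · · · · ♟
· · · · ♟ · · ·
· · · · ♙ · · ·
· · · ♙ · · · ♘
♙ ♙ ♙ · · ♙ ♙ ♙
♖ ♘ ♗ ♕ ♔ ♗ · ♖


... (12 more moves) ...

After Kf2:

♜ ♞ ♝ ♛ · ♝ ♞ ·
· ♟ ♟ ♟ ♚ ♟ · ♜
· · · · · · · ·
♟ · · · ♟ · ♟ ♟
· · · ♙ ♙ ♙ · ·
♙ · · · · · · ·
· ♙ ♙ · · ♔ ♙ ♙
♖ ♘ ♗ ♕ · ♗ ♘ ♖


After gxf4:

♜ ♞ ♝ ♛ · ♝ ♞ ·
· ♟ ♟ ♟ ♚ ♟ · ♜
· · · · · · · ·
♟ · · · ♟ · · ♟
· · · ♙ ♙ ♟ · ·
♙ · · · · · · ·
· ♙ ♙ · · ♔ ♙ ♙
♖ ♘ ♗ ♕ · ♗ ♘ ♖



  a b c d e f g h
  ─────────────────
8│♜ ♞ ♝ ♛ · ♝ ♞ ·│8
7│· ♟ ♟ ♟ ♚ ♟ · ♜│7
6│· · · · · · · ·│6
5│♟ · · · ♟ · · ♟│5
4│· · · ♙ ♙ ♟ · ·│4
3│♙ · · · · · · ·│3
2│· ♙ ♙ · · ♔ ♙ ♙│2
1│♖ ♘ ♗ ♕ · ♗ ♘ ♖│1
  ─────────────────
  a b c d e f g h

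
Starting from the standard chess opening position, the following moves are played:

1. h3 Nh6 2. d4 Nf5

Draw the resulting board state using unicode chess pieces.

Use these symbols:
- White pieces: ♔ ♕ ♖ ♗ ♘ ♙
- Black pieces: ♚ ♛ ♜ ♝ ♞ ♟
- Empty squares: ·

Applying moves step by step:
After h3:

♜ ♞ ♝ ♛ ♚ ♝ ♞ ♜
♟ ♟ ♟ ♟ ♟ ♟ ♟ ♟
· · · · · · · ·
· · · · · · · ·
· · · · · · · ·
· · · · · · · ♙
♙ ♙ ♙ ♙ ♙ ♙ ♙ ·
♖ ♘ ♗ ♕ ♔ ♗ ♘ ♖


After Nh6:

♜ ♞ ♝ ♛ ♚ ♝ · ♜
♟ ♟ ♟ ♟ ♟ ♟ ♟ ♟
· · · · · · · ♞
· · · · · · · ·
· · · · · · · ·
· · · · · · · ♙
♙ ♙ ♙ ♙ ♙ ♙ ♙ ·
♖ ♘ ♗ ♕ ♔ ♗ ♘ ♖


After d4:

♜ ♞ ♝ ♛ ♚ ♝ · ♜
♟ ♟ ♟ ♟ ♟ ♟ ♟ ♟
· · · · · · · ♞
· · · · · · · ·
· · · ♙ · · · ·
· · · · · · · ♙
♙ ♙ ♙ · ♙ ♙ ♙ ·
♖ ♘ ♗ ♕ ♔ ♗ ♘ ♖


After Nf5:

♜ ♞ ♝ ♛ ♚ ♝ · ♜
♟ ♟ ♟ ♟ ♟ ♟ ♟ ♟
· · · · · · · ·
· · · · · ♞ · ·
· · · ♙ · · · ·
· · · · · · · ♙
♙ ♙ ♙ · ♙ ♙ ♙ ·
♖ ♘ ♗ ♕ ♔ ♗ ♘ ♖



  a b c d e f g h
  ─────────────────
8│♜ ♞ ♝ ♛ ♚ ♝ · ♜│8
7│♟ ♟ ♟ ♟ ♟ ♟ ♟ ♟│7
6│· · · · · · · ·│6
5│· · · · · ♞ · ·│5
4│· · · ♙ · · · ·│4
3│· · · · · · · ♙│3
2│♙ ♙ ♙ · ♙ ♙ ♙ ·│2
1│♖ ♘ ♗ ♕ ♔ ♗ ♘ ♖│1
  ─────────────────
  a b c d e f g h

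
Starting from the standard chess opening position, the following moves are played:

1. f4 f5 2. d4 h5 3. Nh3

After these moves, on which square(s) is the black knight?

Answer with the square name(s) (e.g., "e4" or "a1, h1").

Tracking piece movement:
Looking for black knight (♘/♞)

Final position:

  a b c d e f g h
  ─────────────────
8│♜ ♞ ♝ ♛ ♚ ♝ ♞ ♜│8
7│♟ ♟ ♟ ♟ ♟ · ♟ ·│7
6│· · · · · · · ·│6
5│· · · · · ♟ · ♟│5
4│· · · ♙ · ♙ · ·│4
3│· · · · · · · ♘│3
2│♙ ♙ ♙ · ♙ · ♙ ♙│2
1│♖ ♘ ♗ ♕ ♔ ♗ · ♖│1
  ─────────────────
  a b c d e f g h


b8, g8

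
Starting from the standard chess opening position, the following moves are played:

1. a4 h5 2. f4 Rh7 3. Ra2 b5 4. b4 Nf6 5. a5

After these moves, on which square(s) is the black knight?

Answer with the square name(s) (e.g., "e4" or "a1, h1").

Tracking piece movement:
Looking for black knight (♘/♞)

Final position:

  a b c d e f g h
  ─────────────────
8│♜ ♞ ♝ ♛ ♚ ♝ · ·│8
7│♟ · ♟ ♟ ♟ ♟ ♟ ♜│7
6│· · · · · ♞ · ·│6
5│♙ ♟ · · · · · ♟│5
4│· ♙ · · · ♙ · ·│4
3│· · · · · · · ·│3
2│♖ · ♙ ♙ ♙ · ♙ ♙│2
1│· ♘ ♗ ♕ ♔ ♗ ♘ ♖│1
  ─────────────────
  a b c d e f g h


b8, f6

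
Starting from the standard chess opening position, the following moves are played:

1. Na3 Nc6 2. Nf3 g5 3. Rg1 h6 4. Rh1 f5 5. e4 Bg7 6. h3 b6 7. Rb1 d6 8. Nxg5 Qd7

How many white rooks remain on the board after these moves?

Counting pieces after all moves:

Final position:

  a b c d e f g h
  ─────────────────
8│♜ · ♝ · ♚ · ♞ ♜│8
7│♟ · ♟ ♛ ♟ · ♝ ·│7
6│· ♟ ♞ ♟ · · · ♟│6
5│· · · · · ♟ ♘ ·│5
4│· · · · ♙ · · ·│4
3│♘ · · · · · · ♙│3
2│♙ ♙ ♙ ♙ · ♙ ♙ ·│2
1│· ♖ ♗ ♕ ♔ ♗ · ♖│1
  ─────────────────
  a b c d e f g h


2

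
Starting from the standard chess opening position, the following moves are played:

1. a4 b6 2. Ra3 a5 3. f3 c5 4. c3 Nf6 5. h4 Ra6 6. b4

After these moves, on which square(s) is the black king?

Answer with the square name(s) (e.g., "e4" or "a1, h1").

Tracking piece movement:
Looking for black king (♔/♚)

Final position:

  a b c d e f g h
  ─────────────────
8│· ♞ ♝ ♛ ♚ ♝ · ♜│8
7│· · · ♟ ♟ ♟ ♟ ♟│7
6│♜ ♟ · · · ♞ · ·│6
5│♟ · ♟ · · · · ·│5
4│♙ ♙ · · · · · ♙│4
3│♖ · ♙ · · ♙ · ·│3
2│· · · ♙ ♙ · ♙ ·│2
1│· ♘ ♗ ♕ ♔ ♗ ♘ ♖│1
  ─────────────────
  a b c d e f g h


e8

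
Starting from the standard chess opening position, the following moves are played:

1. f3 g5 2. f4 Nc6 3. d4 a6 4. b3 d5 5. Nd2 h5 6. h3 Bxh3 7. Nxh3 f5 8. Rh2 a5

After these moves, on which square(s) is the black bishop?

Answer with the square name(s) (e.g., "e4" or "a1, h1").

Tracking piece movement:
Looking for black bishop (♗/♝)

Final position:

  a b c d e f g h
  ─────────────────
8│♜ · · ♛ ♚ ♝ ♞ ♜│8
7│· ♟ ♟ · ♟ · · ·│7
6│· · ♞ · · · · ·│6
5│♟ · · ♟ · ♟ ♟ ♟│5
4│· · · ♙ · ♙ · ·│4
3│· ♙ · · · · · ♘│3
2│♙ · ♙ ♘ ♙ · ♙ ♖│2
1│♖ · ♗ ♕ ♔ ♗ · ·│1
  ─────────────────
  a b c d e f g h


f8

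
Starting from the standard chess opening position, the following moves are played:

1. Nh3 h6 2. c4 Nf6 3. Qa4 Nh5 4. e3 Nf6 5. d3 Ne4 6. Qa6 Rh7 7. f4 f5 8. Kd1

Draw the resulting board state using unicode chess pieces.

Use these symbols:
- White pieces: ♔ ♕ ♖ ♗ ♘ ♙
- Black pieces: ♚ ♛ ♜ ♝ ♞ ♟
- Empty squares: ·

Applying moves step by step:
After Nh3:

♜ ♞ ♝ ♛ ♚ ♝ ♞ ♜
♟ ♟ ♟ ♟ ♟ ♟ ♟ ♟
· · · · · · · ·
· · · · · · · ·
· · · · · · · ·
· · · · · · · ♘
♙ ♙ ♙ ♙ ♙ ♙ ♙ ♙
♖ ♘ ♗ ♕ ♔ ♗ · ♖


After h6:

♜ ♞ ♝ ♛ ♚ ♝ ♞ ♜
♟ ♟ ♟ ♟ ♟ ♟ ♟ ·
· · · · · · · ♟
· · · · · · · ·
· · · · · · · ·
· · · · · · · ♘
♙ ♙ ♙ ♙ ♙ ♙ ♙ ♙
♖ ♘ ♗ ♕ ♔ ♗ · ♖


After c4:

♜ ♞ ♝ ♛ ♚ ♝ ♞ ♜
♟ ♟ ♟ ♟ ♟ ♟ ♟ ·
· · · · · · · ♟
· · · · · · · ·
· · ♙ · · · · ·
· · · · · · · ♘
♙ ♙ · ♙ ♙ ♙ ♙ ♙
♖ ♘ ♗ ♕ ♔ ♗ · ♖


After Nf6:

♜ ♞ ♝ ♛ ♚ ♝ · ♜
♟ ♟ ♟ ♟ ♟ ♟ ♟ ·
· · · · · ♞ · ♟
· · · · · · · ·
· · ♙ · · · · ·
· · · · · · · ♘
♙ ♙ · ♙ ♙ ♙ ♙ ♙
♖ ♘ ♗ ♕ ♔ ♗ · ♖


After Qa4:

♜ ♞ ♝ ♛ ♚ ♝ · ♜
♟ ♟ ♟ ♟ ♟ ♟ ♟ ·
· · · · · ♞ · ♟
· · · · · · · ·
♕ · ♙ · · · · ·
· · · · · · · ♘
♙ ♙ · ♙ ♙ ♙ ♙ ♙
♖ ♘ ♗ · ♔ ♗ · ♖


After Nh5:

♜ ♞ ♝ ♛ ♚ ♝ · ♜
♟ ♟ ♟ ♟ ♟ ♟ ♟ ·
· · · · · · · ♟
· · · · · · · ♞
♕ · ♙ · · · · ·
· · · · · · · ♘
♙ ♙ · ♙ ♙ ♙ ♙ ♙
♖ ♘ ♗ · ♔ ♗ · ♖


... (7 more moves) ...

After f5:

♜ ♞ ♝ ♛ ♚ ♝ · ·
♟ ♟ ♟ ♟ ♟ · ♟ ♜
♕ · · · · · · ♟
· · · · · ♟ · ·
· · ♙ · ♞ ♙ · ·
· · · ♙ ♙ · · ♘
♙ ♙ · · · · ♙ ♙
♖ ♘ ♗ · ♔ ♗ · ♖


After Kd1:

♜ ♞ ♝ ♛ ♚ ♝ · ·
♟ ♟ ♟ ♟ ♟ · ♟ ♜
♕ · · · · · · ♟
· · · · · ♟ · ·
· · ♙ · ♞ ♙ · ·
· · · ♙ ♙ · · ♘
♙ ♙ · · · · ♙ ♙
♖ ♘ ♗ ♔ · ♗ · ♖



  a b c d e f g h
  ─────────────────
8│♜ ♞ ♝ ♛ ♚ ♝ · ·│8
7│♟ ♟ ♟ ♟ ♟ · ♟ ♜│7
6│♕ · · · · · · ♟│6
5│· · · · · ♟ · ·│5
4│· · ♙ · ♞ ♙ · ·│4
3│· · · ♙ ♙ · · ♘│3
2│♙ ♙ · · · · ♙ ♙│2
1│♖ ♘ ♗ ♔ · ♗ · ♖│1
  ─────────────────
  a b c d e f g h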